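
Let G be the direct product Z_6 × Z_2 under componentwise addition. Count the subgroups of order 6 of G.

3

|G| = 12 and 6 | 12, so subgroups of order 6 are possible by Lagrange.
The subgroups of order 6 are: {(0,0), (0,1), (2,0), (2,1), (4,0), (4,1)}; {(0,0), (1,0), (2,0), (3,0), (4,0), (5,0)}; {(0,0), (1,1), (2,0), (3,1), (4,0), (5,1)}.
So G has 3 subgroups of order 6.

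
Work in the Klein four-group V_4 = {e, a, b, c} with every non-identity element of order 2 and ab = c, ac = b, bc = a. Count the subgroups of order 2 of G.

|G| = 4 and 2 | 4, so subgroups of order 2 are possible by Lagrange.
The subgroups of order 2 are: {e, a}; {e, b}; {e, c}.
So G has 3 subgroups of order 2.

3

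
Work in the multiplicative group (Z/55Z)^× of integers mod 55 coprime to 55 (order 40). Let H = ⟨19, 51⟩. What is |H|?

|⟨19⟩| = 10 and |⟨51⟩| = 10, so |H| is a multiple of lcm(10, 10) = 10 and divides |G| = 40.
Closing under the operation: H = {1, 4, 6, 9, 14, 16, 19, 21, 24, 26, 29, 31, 34, 36, 39, 41, 46, 49, 51, 54}, so |H| = 20.

20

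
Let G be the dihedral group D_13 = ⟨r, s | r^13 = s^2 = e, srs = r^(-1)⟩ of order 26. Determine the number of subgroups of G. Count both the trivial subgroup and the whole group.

16

|G| = 26, so by Lagrange every subgroup order divides 26. Divisors: 1, 2, 13, 26.
Subgroups by order — order 1: 1; order 2: 13; order 13: 1; order 26: 1.
Total: 1 + 13 + 1 + 1 = 16.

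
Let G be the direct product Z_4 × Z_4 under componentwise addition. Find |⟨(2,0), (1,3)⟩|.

8

|⟨(2,0)⟩| = 2 and |⟨(1,3)⟩| = 4, so |H| is a multiple of lcm(2, 4) = 4 and divides |G| = 16.
Closing under the operation: H = {(0,0), (0,2), (1,1), (1,3), (2,0), (2,2), (3,1), (3,3)}, so |H| = 8.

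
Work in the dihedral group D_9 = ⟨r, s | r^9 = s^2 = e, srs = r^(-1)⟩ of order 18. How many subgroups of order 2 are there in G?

9

|G| = 18 and 2 | 18, so subgroups of order 2 are possible by Lagrange.
The subgroups of order 2 are: {e, r^2s}; {e, r^3s}; {e, r^4s}; {e, r^5s}; … (9 in all).
So G has 9 subgroups of order 2.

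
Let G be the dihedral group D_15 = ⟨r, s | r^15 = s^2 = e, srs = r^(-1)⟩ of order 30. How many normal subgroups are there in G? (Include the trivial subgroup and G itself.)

5

G has 28 subgroups. Checking conjugation-invariance by order — order 1: 1/1 normal; order 2: 0/15 normal; order 3: 1/1 normal; order 5: 1/1 normal; order 6: 0/5 normal; order 10: 0/3 normal; order 15: 1/1 normal; order 30: 1/1 normal.
Total normal subgroups: 5.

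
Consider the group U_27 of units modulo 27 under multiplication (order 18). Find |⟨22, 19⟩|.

9

|⟨22⟩| = 9 and |⟨19⟩| = 3, so |H| is a multiple of lcm(9, 3) = 9 and divides |G| = 18.
Closing under the operation: H = {1, 4, 7, 10, 13, 16, 19, 22, 25}, so |H| = 9.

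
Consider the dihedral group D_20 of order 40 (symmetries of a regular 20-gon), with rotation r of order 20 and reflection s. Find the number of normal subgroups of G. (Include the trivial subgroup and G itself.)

G has 48 subgroups. Checking conjugation-invariance by order — order 1: 1/1 normal; order 2: 1/21 normal; order 4: 1/11 normal; order 5: 1/1 normal; order 8: 0/5 normal; order 10: 1/5 normal; order 20: 3/3 normal; order 40: 1/1 normal.
Total normal subgroups: 9.

9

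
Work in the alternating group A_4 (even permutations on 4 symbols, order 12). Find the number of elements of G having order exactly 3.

The elements of order 3 are: (2 3 4), (2 4 3), (1 2 3), (1 2 4), (1 3 2), (1 3 4), (1 4 2), (1 4 3).
That's 8.

8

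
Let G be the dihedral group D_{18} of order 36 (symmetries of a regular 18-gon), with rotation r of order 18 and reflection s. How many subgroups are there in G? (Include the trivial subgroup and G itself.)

|G| = 36, so by Lagrange every subgroup order divides 36. Divisors: 1, 2, 3, 4, 6, 9, 12, 18, 36.
Subgroups by order — order 1: 1; order 2: 19; order 3: 1; order 4: 9; order 6: 7; order 9: 1; order 12: 3; order 18: 3; order 36: 1.
Total: 1 + 19 + 1 + 9 + 7 + 1 + 3 + 3 + 1 = 45.

45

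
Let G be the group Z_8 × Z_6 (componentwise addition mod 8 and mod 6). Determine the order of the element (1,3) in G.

8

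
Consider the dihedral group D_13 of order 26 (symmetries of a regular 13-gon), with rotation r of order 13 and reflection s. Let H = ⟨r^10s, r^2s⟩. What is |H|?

|⟨r^10s⟩| = 2 and |⟨r^2s⟩| = 2, so |H| is a multiple of lcm(2, 2) = 2 and divides |G| = 26.
Closing {r^10s, r^2s} under the group operation gives all of G, so |H| = 26.

26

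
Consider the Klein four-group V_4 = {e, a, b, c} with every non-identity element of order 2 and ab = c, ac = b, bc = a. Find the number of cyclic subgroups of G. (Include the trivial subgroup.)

4

A cyclic subgroup of order d is generated by each of its φ(d) elements of order d, so the cyclic subgroups of order d number (#elements of order d)/φ(d).
Cyclic subgroups by order — order 1: 1; order 2: 3.
Total: 4.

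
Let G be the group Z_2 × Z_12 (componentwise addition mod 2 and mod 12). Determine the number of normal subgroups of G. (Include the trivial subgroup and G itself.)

16

G is abelian, so every subgroup is normal.
G has 16 subgroups in total, hence 16 normal subgroups.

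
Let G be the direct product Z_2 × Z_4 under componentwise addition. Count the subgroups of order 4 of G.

3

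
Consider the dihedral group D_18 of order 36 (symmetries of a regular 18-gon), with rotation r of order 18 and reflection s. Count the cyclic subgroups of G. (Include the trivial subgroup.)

24

Each element a generates a cyclic subgroup ⟨a⟩; distinct elements may generate the same one (a cyclic group of order d has φ(d) generators).
Cyclic subgroups by order — order 1: 1; order 2: 19; order 3: 1; order 6: 1; order 9: 1; order 18: 1.
Total: 24.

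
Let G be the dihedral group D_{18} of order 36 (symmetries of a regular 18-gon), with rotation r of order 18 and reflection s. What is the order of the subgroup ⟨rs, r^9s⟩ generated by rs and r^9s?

|⟨rs⟩| = 2 and |⟨r^9s⟩| = 2, so |H| is a multiple of lcm(2, 2) = 2 and divides |G| = 36.
Closing under the operation: H = {e, r^2, r^4, r^6, r^8, r^10, r^12, r^14, r^16, rs, r^3s, r^5s, r^7s, r^9s, r^11s, r^13s, r^15s, r^17s}, so |H| = 18.

18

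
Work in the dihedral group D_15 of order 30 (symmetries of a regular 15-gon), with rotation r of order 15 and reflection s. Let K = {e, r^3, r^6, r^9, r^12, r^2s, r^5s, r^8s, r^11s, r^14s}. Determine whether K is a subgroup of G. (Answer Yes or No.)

Yes

|K| = 10 divides |G| = 30, consistent with Lagrange.
K contains the identity, every element's inverse is in K, and K is closed under ·: it is a subgroup.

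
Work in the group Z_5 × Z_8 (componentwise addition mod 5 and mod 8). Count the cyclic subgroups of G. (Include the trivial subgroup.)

8

A cyclic subgroup of order d is generated by each of its φ(d) elements of order d, so the cyclic subgroups of order d number (#elements of order d)/φ(d).
Cyclic subgroups by order — order 1: 1; order 2: 1; order 4: 1; order 5: 1; order 8: 1; order 10: 1; order 20: 1; order 40: 1.
Total: 8.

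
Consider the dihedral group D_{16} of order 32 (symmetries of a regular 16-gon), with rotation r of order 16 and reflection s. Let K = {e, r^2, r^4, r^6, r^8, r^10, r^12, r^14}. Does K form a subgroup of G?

Yes

|K| = 8 divides |G| = 32, consistent with Lagrange.
K contains the identity, every element's inverse is in K, and K is closed under ·: it is a subgroup.
In fact K = ⟨r^2⟩.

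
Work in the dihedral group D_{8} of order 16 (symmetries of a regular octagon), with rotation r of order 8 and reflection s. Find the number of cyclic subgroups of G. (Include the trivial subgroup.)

12

Group the elements of G by the cyclic subgroup they generate; each cyclic subgroup of order d accounts for φ(d) elements.
Cyclic subgroups by order — order 1: 1; order 2: 9; order 4: 1; order 8: 1.
Total: 12.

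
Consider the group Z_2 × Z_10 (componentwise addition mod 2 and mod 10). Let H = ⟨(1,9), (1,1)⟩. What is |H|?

10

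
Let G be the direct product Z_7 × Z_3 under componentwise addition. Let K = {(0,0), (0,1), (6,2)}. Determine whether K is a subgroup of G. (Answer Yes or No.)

(0,1) ∈ K but its inverse (0,2) ∉ K, so K is not a subgroup.

No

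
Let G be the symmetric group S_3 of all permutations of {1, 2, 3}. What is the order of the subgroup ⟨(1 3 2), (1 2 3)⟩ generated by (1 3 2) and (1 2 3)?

|⟨(1 3 2)⟩| = 3 and |⟨(1 2 3)⟩| = 3, so |H| is a multiple of lcm(3, 3) = 3 and divides |G| = 6.
Closing under the operation: H = {e, (1 2 3), (1 3 2)}, so |H| = 3.

3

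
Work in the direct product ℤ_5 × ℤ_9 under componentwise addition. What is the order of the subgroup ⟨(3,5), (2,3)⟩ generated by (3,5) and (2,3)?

|⟨(3,5)⟩| = 45 and |⟨(2,3)⟩| = 15, so |H| is a multiple of lcm(45, 15) = 45 and divides |G| = 45.
Closing {(3,5), (2,3)} under the group operation gives all of G, so |H| = 45.

45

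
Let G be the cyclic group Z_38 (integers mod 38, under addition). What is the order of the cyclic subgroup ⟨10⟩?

In Z_38, the order of an element a is n/gcd(a, n).
gcd(10, 38) = 2, so |⟨10⟩| = 38/2 = 19.

19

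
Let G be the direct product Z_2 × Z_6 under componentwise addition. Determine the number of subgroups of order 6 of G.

3

|G| = 12 and 6 | 12, so subgroups of order 6 are possible by Lagrange.
The subgroups of order 6 are: {(0,0), (0,1), (0,2), (0,3), (0,4), (0,5)}; {(0,0), (0,2), (0,4), (1,0), (1,2), (1,4)}; {(0,0), (0,2), (0,4), (1,1), (1,3), (1,5)}.
So G has 3 subgroups of order 6.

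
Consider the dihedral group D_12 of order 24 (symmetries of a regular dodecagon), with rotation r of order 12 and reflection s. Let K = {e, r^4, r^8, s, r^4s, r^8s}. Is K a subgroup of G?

Yes

|K| = 6 divides |G| = 24, consistent with Lagrange.
K contains the identity, every element's inverse is in K, and K is closed under ·: it is a subgroup.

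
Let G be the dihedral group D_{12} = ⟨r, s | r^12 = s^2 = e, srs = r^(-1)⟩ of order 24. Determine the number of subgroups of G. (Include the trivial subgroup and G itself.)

|G| = 24, so by Lagrange every subgroup order divides 24. Divisors: 1, 2, 3, 4, 6, 8, 12, 24.
Subgroups by order — order 1: 1; order 2: 13; order 3: 1; order 4: 7; order 6: 5; order 8: 3; order 12: 3; order 24: 1.
Total: 1 + 13 + 1 + 7 + 5 + 3 + 3 + 1 = 34.

34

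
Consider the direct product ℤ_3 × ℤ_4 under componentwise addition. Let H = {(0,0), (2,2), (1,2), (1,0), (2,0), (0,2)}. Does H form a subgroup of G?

|H| = 6 divides |G| = 12, consistent with Lagrange.
H contains the identity, every element's inverse is in H, and H is closed under +: it is a subgroup.
In fact H = ⟨(1,2)⟩.

Yes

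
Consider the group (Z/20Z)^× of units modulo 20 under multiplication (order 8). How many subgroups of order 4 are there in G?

3

|G| = 8 and 4 | 8, so subgroups of order 4 are possible by Lagrange.
The subgroups of order 4 are: {1, 9, 11, 19}; {1, 9, 13, 17}; {1, 3, 7, 9}.
So G has 3 subgroups of order 4.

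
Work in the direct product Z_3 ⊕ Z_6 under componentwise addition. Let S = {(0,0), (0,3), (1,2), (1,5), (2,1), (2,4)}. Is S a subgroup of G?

|S| = 6 divides |G| = 18, consistent with Lagrange.
S contains the identity, every element's inverse is in S, and S is closed under +: it is a subgroup.
In fact S = ⟨(2,1)⟩.

Yes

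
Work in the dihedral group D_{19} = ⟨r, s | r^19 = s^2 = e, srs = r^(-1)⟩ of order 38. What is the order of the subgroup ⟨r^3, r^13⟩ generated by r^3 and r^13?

19

|⟨r^3⟩| = 19 and |⟨r^13⟩| = 19, so |H| is a multiple of lcm(19, 19) = 19 and divides |G| = 38.
Closing under the operation: H = {e, r, r^2, r^3, r^4, r^5, r^6, r^7, r^8, r^9, r^10, r^11, r^12, r^13, r^14, r^15, r^16, r^17, r^18}, so |H| = 19.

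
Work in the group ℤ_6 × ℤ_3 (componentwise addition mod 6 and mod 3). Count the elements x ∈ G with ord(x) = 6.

An element (a,b) has order lcm(ord(a), ord(b)); count pairs with lcm equal to 6.
Enumerating gives 8 such elements.

8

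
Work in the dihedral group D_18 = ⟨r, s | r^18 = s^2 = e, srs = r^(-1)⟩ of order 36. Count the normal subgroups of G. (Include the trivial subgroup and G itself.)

G has 45 subgroups. Checking conjugation-invariance by order — order 1: 1/1 normal; order 2: 1/19 normal; order 3: 1/1 normal; order 4: 0/9 normal; order 6: 1/7 normal; order 9: 1/1 normal; order 12: 0/3 normal; order 18: 3/3 normal; order 36: 1/1 normal.
Total normal subgroups: 9.

9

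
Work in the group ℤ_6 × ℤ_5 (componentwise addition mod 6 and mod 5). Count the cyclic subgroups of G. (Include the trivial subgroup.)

A cyclic subgroup of order d is generated by each of its φ(d) elements of order d, so the cyclic subgroups of order d number (#elements of order d)/φ(d).
Cyclic subgroups by order — order 1: 1; order 2: 1; order 3: 1; order 5: 1; order 6: 1; order 10: 1; order 15: 1; order 30: 1.
Total: 8.

8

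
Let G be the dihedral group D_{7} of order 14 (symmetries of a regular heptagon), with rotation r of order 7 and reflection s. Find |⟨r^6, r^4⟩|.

7

|⟨r^6⟩| = 7 and |⟨r^4⟩| = 7, so |H| is a multiple of lcm(7, 7) = 7 and divides |G| = 14.
Closing under the operation: H = {e, r, r^2, r^3, r^4, r^5, r^6}, so |H| = 7.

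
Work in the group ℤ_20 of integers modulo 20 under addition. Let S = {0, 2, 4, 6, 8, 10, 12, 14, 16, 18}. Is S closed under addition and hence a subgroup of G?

Yes

|S| = 10 divides |G| = 20, consistent with Lagrange.
S contains the identity, every element's inverse is in S, and S is closed under +: it is a subgroup.
In fact S = ⟨2⟩.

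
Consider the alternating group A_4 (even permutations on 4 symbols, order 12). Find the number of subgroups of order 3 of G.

4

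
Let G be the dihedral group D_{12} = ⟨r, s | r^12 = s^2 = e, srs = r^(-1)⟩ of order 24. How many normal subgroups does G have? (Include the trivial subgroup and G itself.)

9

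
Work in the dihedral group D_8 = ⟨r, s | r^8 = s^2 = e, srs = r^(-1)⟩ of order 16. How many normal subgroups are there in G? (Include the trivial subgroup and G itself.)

G has 19 subgroups. Checking conjugation-invariance by order — order 1: 1/1 normal; order 2: 1/9 normal; order 4: 1/5 normal; order 8: 3/3 normal; order 16: 1/1 normal.
Total normal subgroups: 7.

7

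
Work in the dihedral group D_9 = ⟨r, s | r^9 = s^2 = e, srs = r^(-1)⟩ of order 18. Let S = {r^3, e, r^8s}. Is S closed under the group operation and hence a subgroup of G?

No

r^3 ∈ S but its inverse r^6 ∉ S, so S is not a subgroup.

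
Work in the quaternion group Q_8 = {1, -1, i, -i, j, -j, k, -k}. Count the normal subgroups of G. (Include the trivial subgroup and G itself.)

6

G has 6 subgroups. Checking conjugation-invariance by order — order 1: 1/1 normal; order 2: 1/1 normal; order 4: 3/3 normal; order 8: 1/1 normal.
Total normal subgroups: 6.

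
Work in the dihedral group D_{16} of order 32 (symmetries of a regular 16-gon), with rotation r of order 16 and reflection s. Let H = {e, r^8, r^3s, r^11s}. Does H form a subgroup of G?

|H| = 4 divides |G| = 32, consistent with Lagrange.
H contains the identity, every element's inverse is in H, and H is closed under ·: it is a subgroup.

Yes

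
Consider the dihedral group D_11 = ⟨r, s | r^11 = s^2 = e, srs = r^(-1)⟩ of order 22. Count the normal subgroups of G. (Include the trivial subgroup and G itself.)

G has 14 subgroups. Checking conjugation-invariance by order — order 1: 1/1 normal; order 2: 0/11 normal; order 11: 1/1 normal; order 22: 1/1 normal.
Total normal subgroups: 3.

3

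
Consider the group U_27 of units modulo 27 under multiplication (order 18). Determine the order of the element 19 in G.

Compute successive powers of 19 mod 27: 19, 10, 1; 19^3 ≡ 1 (mod 27).
So |⟨19⟩| = 3.

3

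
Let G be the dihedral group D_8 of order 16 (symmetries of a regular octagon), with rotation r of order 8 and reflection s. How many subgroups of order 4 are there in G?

5

|G| = 16 and 4 | 16, so subgroups of order 4 are possible by Lagrange.
The subgroups of order 4 are: {e, r^2, r^4, r^6}; {e, r^4, r^2s, r^6s}; {e, r^4, r^3s, r^7s}; {e, r^4, s, r^4s}; … (5 in all).
So G has 5 subgroups of order 4.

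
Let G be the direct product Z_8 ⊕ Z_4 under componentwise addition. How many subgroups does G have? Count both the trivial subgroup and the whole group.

|G| = 32, so by Lagrange every subgroup order divides 32. Divisors: 1, 2, 4, 8, 16, 32.
Subgroups by order — order 1: 1; order 2: 3; order 4: 7; order 8: 7; order 16: 3; order 32: 1.
Total: 1 + 3 + 7 + 7 + 3 + 1 = 22.

22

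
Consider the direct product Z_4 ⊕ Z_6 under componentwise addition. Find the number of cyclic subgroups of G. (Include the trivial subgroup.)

12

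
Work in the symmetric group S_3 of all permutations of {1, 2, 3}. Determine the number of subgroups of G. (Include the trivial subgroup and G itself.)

6

|G| = 6, so by Lagrange every subgroup order divides 6. Divisors: 1, 2, 3, 6.
Subgroups by order — order 1: 1; order 2: 3; order 3: 1; order 6: 1.
Total: 1 + 3 + 1 + 1 = 6.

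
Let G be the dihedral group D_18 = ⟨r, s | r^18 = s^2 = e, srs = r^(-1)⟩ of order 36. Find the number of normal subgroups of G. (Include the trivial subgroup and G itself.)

G has 45 subgroups. Checking conjugation-invariance by order — order 1: 1/1 normal; order 2: 1/19 normal; order 3: 1/1 normal; order 4: 0/9 normal; order 6: 1/7 normal; order 9: 1/1 normal; order 12: 0/3 normal; order 18: 3/3 normal; order 36: 1/1 normal.
Total normal subgroups: 9.

9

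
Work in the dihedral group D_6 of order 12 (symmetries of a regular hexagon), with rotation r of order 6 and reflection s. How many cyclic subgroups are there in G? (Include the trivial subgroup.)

A cyclic subgroup of order d is generated by each of its φ(d) elements of order d, so the cyclic subgroups of order d number (#elements of order d)/φ(d).
Cyclic subgroups by order — order 1: 1; order 2: 7; order 3: 1; order 6: 1.
Total: 10.

10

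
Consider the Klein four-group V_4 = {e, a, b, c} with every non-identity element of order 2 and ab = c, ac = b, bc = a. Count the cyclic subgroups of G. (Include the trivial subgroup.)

Group the elements of G by the cyclic subgroup they generate; each cyclic subgroup of order d accounts for φ(d) elements.
Cyclic subgroups by order — order 1: 1; order 2: 3.
Total: 4.

4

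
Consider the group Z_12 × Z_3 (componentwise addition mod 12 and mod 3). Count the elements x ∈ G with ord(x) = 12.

16

An element (a,b) has order lcm(ord(a), ord(b)); count pairs with lcm equal to 12.
Enumerating gives 16 such elements.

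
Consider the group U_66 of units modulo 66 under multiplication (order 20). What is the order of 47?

10

Compute successive powers of 47 mod 66: 47, 31, 5, 37, 23, 25, 53, 49, …; 47^10 ≡ 1 (mod 66).
So |⟨47⟩| = 10.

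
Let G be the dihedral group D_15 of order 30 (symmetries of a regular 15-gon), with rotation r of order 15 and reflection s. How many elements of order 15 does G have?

The elements of order 15 are: r, r^2, r^4, r^7, r^8, r^11, r^13, r^14.
That's 8.

8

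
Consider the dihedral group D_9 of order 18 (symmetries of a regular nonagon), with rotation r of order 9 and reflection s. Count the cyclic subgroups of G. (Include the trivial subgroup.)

12

Each element a generates a cyclic subgroup ⟨a⟩; distinct elements may generate the same one (a cyclic group of order d has φ(d) generators).
Cyclic subgroups by order — order 1: 1; order 2: 9; order 3: 1; order 9: 1.
Total: 12.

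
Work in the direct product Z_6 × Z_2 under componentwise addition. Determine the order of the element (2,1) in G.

The order of (2,1) in Z_6 × Z_2 is lcm(ord(2) in Z_6, ord(1) in Z_2).
ord(2) = 3 and ord(1) = 2, so |⟨(2,1)⟩| = lcm(3, 2) = 6.

6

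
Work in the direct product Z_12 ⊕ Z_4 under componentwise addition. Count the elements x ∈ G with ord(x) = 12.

24

An element (a,b) has order lcm(ord(a), ord(b)); count pairs with lcm equal to 12.
Enumerating gives 24 such elements.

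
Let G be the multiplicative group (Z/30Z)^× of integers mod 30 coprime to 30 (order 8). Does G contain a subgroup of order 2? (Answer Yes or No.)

Yes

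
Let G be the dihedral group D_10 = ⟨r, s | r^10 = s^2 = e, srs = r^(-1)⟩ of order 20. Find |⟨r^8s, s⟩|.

|⟨r^8s⟩| = 2 and |⟨s⟩| = 2, so |H| is a multiple of lcm(2, 2) = 2 and divides |G| = 20.
Closing under the operation: H = {e, r^2, r^4, r^6, r^8, s, r^2s, r^4s, r^6s, r^8s}, so |H| = 10.

10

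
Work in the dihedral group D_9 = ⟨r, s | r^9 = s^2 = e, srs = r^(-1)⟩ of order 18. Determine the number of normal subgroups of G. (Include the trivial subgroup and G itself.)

4

G has 16 subgroups. Checking conjugation-invariance by order — order 1: 1/1 normal; order 2: 0/9 normal; order 3: 1/1 normal; order 6: 0/3 normal; order 9: 1/1 normal; order 18: 1/1 normal.
Total normal subgroups: 4.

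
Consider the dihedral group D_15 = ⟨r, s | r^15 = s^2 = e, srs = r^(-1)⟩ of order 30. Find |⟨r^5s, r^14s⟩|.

10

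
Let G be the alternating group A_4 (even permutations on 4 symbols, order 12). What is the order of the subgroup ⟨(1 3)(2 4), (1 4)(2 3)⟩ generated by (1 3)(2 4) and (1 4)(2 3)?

|⟨(1 3)(2 4)⟩| = 2 and |⟨(1 4)(2 3)⟩| = 2, so |H| is a multiple of lcm(2, 2) = 2 and divides |G| = 12.
Closing under the operation: H = {e, (1 2)(3 4), (1 3)(2 4), (1 4)(2 3)}, so |H| = 4.

4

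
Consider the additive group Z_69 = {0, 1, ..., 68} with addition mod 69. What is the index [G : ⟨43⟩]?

1

|⟨43⟩| = 69 and |G| = 69.
By Lagrange, [G : H] = |G|/|H| = 69/69 = 1.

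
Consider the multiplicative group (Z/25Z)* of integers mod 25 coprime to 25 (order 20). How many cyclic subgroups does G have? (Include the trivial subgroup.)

6

Group the elements of G by the cyclic subgroup they generate; each cyclic subgroup of order d accounts for φ(d) elements.
Cyclic subgroups by order — order 1: 1; order 2: 1; order 4: 1; order 5: 1; order 10: 1; order 20: 1.
Total: 6.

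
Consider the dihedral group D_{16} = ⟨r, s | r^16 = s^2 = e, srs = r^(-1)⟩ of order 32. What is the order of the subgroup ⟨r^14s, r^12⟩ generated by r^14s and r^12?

|⟨r^14s⟩| = 2 and |⟨r^12⟩| = 4, so |H| is a multiple of lcm(2, 4) = 4 and divides |G| = 32.
Closing under the operation: H = {e, r^4, r^8, r^12, r^2s, r^6s, r^10s, r^14s}, so |H| = 8.

8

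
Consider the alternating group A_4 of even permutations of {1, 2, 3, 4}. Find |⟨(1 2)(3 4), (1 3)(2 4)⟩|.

|⟨(1 2)(3 4)⟩| = 2 and |⟨(1 3)(2 4)⟩| = 2, so |H| is a multiple of lcm(2, 2) = 2 and divides |G| = 12.
Closing under the operation: H = {e, (1 2)(3 4), (1 3)(2 4), (1 4)(2 3)}, so |H| = 4.

4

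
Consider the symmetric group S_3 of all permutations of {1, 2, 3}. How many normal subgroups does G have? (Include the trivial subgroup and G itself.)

3

G has 6 subgroups. Checking conjugation-invariance by order — order 1: 1/1 normal; order 2: 0/3 normal; order 3: 1/1 normal; order 6: 1/1 normal.
Total normal subgroups: 3.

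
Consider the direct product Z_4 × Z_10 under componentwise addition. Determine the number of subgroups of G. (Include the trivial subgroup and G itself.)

16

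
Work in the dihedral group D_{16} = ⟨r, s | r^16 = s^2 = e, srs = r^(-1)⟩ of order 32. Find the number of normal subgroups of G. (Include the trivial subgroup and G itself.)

8

G has 36 subgroups. Checking conjugation-invariance by order — order 1: 1/1 normal; order 2: 1/17 normal; order 4: 1/9 normal; order 8: 1/5 normal; order 16: 3/3 normal; order 32: 1/1 normal.
Total normal subgroups: 8.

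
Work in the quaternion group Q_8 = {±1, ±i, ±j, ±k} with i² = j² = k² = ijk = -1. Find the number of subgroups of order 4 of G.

|G| = 8 and 4 | 8, so subgroups of order 4 are possible by Lagrange.
The subgroups of order 4 are: {1, -1, i, -i}; {1, -1, j, -j}; {1, -1, k, -k}.
So G has 3 subgroups of order 4.

3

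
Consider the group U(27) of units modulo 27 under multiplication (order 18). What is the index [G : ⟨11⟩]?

|⟨11⟩| = 18 and |G| = 18.
By Lagrange, [G : H] = |G|/|H| = 18/18 = 1.

1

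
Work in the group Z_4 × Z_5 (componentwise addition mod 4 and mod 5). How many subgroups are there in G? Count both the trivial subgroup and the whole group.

|G| = 20, so by Lagrange every subgroup order divides 20. Divisors: 1, 2, 4, 5, 10, 20.
Subgroups by order — order 1: 1; order 2: 1; order 4: 1; order 5: 1; order 10: 1; order 20: 1.
Total: 1 + 1 + 1 + 1 + 1 + 1 = 6.

6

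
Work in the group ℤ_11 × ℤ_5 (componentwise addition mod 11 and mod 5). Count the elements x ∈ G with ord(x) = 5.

An element (a,b) has order lcm(ord(a), ord(b)); count pairs with lcm equal to 5.
Enumerating gives 4 such elements.

4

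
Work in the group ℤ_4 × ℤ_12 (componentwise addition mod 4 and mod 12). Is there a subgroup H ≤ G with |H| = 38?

No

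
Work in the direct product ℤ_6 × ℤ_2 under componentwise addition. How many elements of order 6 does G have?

6

An element (a,b) has order lcm(ord(a), ord(b)); count pairs with lcm equal to 6.
Enumerating gives 6 such elements.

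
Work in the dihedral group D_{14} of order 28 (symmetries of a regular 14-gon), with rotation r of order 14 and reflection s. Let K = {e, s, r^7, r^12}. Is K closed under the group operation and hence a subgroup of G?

No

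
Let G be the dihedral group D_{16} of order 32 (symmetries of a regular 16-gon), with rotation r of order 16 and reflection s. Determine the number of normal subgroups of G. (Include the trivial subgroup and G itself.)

G has 36 subgroups. Checking conjugation-invariance by order — order 1: 1/1 normal; order 2: 1/17 normal; order 4: 1/9 normal; order 8: 1/5 normal; order 16: 3/3 normal; order 32: 1/1 normal.
Total normal subgroups: 8.

8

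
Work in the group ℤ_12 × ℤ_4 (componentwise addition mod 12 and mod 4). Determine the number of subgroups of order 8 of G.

3

|G| = 48 and 8 | 48, so subgroups of order 8 are possible by Lagrange.
The subgroups of order 8 are: {(0,0), (0,1), (0,2), (0,3), (6,0), (6,1), (6,2), (6,3)}; {(0,0), (0,2), (3,0), (3,2), (6,0), (6,2), (9,0), (9,2)}; {(0,0), (0,2), (3,1), (3,3), (6,0), (6,2), (9,1), (9,3)}.
So G has 3 subgroups of order 8.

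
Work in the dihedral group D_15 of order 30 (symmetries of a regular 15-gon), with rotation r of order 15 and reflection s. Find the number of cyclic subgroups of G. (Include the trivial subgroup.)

19

Each element a generates a cyclic subgroup ⟨a⟩; distinct elements may generate the same one (a cyclic group of order d has φ(d) generators).
Cyclic subgroups by order — order 1: 1; order 2: 15; order 3: 1; order 5: 1; order 15: 1.
Total: 19.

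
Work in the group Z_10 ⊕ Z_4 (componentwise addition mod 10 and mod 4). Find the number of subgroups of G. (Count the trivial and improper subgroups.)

16

|G| = 40, so by Lagrange every subgroup order divides 40. Divisors: 1, 2, 4, 5, 8, 10, 20, 40.
Subgroups by order — order 1: 1; order 2: 3; order 4: 3; order 5: 1; order 8: 1; order 10: 3; order 20: 3; order 40: 1.
Total: 1 + 3 + 3 + 1 + 1 + 3 + 3 + 1 = 16.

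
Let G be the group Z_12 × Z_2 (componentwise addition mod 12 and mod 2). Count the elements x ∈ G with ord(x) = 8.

0

An element (a,b) has order lcm(ord(a), ord(b)); count pairs with lcm equal to 8.
Enumerating gives 0 such elements.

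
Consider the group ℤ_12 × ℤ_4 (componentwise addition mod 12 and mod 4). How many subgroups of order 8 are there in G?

3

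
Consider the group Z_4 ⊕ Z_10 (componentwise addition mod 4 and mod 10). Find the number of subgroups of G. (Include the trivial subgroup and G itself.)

16

|G| = 40, so by Lagrange every subgroup order divides 40. Divisors: 1, 2, 4, 5, 8, 10, 20, 40.
Subgroups by order — order 1: 1; order 2: 3; order 4: 3; order 5: 1; order 8: 1; order 10: 3; order 20: 3; order 40: 1.
Total: 1 + 3 + 3 + 1 + 1 + 3 + 3 + 1 = 16.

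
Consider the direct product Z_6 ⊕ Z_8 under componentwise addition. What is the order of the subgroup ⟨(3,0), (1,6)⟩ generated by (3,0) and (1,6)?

|⟨(3,0)⟩| = 2 and |⟨(1,6)⟩| = 12, so |H| is a multiple of lcm(2, 12) = 12 and divides |G| = 48.
Closing under the operation: H = {(0,0), (0,2), (0,4), (0,6), (1,0), (1,2), (1,4), (1,6), (2,0), (2,2), (2,4), (2,6), (3,0), (3,2), (3,4), (3,6), (4,0), (4,2), (4,4), (4,6), (5,0), (5,2), (5,4), (5,6)}, so |H| = 24.

24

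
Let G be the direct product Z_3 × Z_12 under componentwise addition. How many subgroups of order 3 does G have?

4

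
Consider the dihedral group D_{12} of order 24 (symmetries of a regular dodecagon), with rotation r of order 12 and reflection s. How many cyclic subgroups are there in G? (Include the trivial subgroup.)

Group the elements of G by the cyclic subgroup they generate; each cyclic subgroup of order d accounts for φ(d) elements.
Cyclic subgroups by order — order 1: 1; order 2: 13; order 3: 1; order 4: 1; order 6: 1; order 12: 1.
Total: 18.

18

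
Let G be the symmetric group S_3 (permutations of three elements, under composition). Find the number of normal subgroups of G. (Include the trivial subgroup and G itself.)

G has 6 subgroups. Checking conjugation-invariance by order — order 1: 1/1 normal; order 2: 0/3 normal; order 3: 1/1 normal; order 6: 1/1 normal.
Total normal subgroups: 3.

3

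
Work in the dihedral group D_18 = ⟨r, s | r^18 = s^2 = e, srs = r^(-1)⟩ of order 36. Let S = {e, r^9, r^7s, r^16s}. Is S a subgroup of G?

|S| = 4 divides |G| = 36, consistent with Lagrange.
S contains the identity, every element's inverse is in S, and S is closed under ·: it is a subgroup.

Yes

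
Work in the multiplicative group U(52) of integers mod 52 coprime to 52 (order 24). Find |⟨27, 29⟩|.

6

|⟨27⟩| = 2 and |⟨29⟩| = 3, so |H| is a multiple of lcm(2, 3) = 6 and divides |G| = 24.
Closing under the operation: H = {1, 3, 9, 27, 29, 35}, so |H| = 6.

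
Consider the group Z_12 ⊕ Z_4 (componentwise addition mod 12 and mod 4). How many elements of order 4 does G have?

An element (a,b) has order lcm(ord(a), ord(b)); count pairs with lcm equal to 4.
Enumerating gives 12 such elements.

12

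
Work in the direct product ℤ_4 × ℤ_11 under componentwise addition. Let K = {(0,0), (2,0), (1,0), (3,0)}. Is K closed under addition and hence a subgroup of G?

|K| = 4 divides |G| = 44, consistent with Lagrange.
K contains the identity, every element's inverse is in K, and K is closed under +: it is a subgroup.
In fact K = ⟨(1,0)⟩.

Yes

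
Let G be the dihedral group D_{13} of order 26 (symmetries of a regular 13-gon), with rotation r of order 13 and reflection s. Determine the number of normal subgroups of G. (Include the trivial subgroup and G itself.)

3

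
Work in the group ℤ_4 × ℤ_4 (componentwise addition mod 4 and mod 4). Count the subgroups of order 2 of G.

|G| = 16 and 2 | 16, so subgroups of order 2 are possible by Lagrange.
The subgroups of order 2 are: {(0,0), (0,2)}; {(0,0), (2,0)}; {(0,0), (2,2)}.
So G has 3 subgroups of order 2.

3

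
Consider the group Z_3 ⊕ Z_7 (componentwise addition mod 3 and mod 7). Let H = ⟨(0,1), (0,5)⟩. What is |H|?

7

|⟨(0,1)⟩| = 7 and |⟨(0,5)⟩| = 7, so |H| is a multiple of lcm(7, 7) = 7 and divides |G| = 21.
Closing under the operation: H = {(0,0), (0,1), (0,2), (0,3), (0,4), (0,5), (0,6)}, so |H| = 7.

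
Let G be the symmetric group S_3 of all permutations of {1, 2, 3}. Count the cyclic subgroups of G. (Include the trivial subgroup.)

Group the elements of G by the cyclic subgroup they generate; each cyclic subgroup of order d accounts for φ(d) elements.
Cyclic subgroups by order — order 1: 1; order 2: 3; order 3: 1.
Total: 5.

5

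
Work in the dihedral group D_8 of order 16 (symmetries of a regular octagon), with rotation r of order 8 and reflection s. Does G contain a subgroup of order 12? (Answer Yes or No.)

No

12 does not divide |G| = 16, so by Lagrange no subgroup of order 12 exists.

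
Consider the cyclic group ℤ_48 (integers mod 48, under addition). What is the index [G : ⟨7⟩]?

|⟨7⟩| = 48 and |G| = 48.
By Lagrange, [G : H] = |G|/|H| = 48/48 = 1.

1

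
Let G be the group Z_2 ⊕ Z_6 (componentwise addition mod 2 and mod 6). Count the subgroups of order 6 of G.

|G| = 12 and 6 | 12, so subgroups of order 6 are possible by Lagrange.
The subgroups of order 6 are: {(0,0), (0,1), (0,2), (0,3), (0,4), (0,5)}; {(0,0), (0,2), (0,4), (1,0), (1,2), (1,4)}; {(0,0), (0,2), (0,4), (1,1), (1,3), (1,5)}.
So G has 3 subgroups of order 6.

3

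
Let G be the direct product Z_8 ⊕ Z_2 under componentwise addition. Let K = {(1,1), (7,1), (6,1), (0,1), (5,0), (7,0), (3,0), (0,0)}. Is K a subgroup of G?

(6,1) ∈ K but its inverse (2,1) ∉ K, so K is not a subgroup.

No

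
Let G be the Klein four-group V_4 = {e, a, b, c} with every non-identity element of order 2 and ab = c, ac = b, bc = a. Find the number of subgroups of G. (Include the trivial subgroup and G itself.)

|G| = 4, so by Lagrange every subgroup order divides 4. Divisors: 1, 2, 4.
Subgroups by order — order 1: 1; order 2: 3; order 4: 1.
Total: 1 + 3 + 1 = 5.

5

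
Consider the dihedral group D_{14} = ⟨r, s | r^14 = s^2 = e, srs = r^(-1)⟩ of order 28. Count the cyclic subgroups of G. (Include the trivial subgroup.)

Each element a generates a cyclic subgroup ⟨a⟩; distinct elements may generate the same one (a cyclic group of order d has φ(d) generators).
Cyclic subgroups by order — order 1: 1; order 2: 15; order 7: 1; order 14: 1.
Total: 18.

18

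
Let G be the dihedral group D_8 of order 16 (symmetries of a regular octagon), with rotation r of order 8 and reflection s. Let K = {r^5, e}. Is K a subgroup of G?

r^5 ∈ K but its inverse r^3 ∉ K, so K is not a subgroup.

No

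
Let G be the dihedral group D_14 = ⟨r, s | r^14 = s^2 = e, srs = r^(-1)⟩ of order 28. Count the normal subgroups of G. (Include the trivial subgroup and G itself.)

G has 28 subgroups. Checking conjugation-invariance by order — order 1: 1/1 normal; order 2: 1/15 normal; order 4: 0/7 normal; order 7: 1/1 normal; order 14: 3/3 normal; order 28: 1/1 normal.
Total normal subgroups: 7.

7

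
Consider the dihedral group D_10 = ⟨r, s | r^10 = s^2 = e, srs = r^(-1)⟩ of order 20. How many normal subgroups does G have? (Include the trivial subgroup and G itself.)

7

G has 22 subgroups. Checking conjugation-invariance by order — order 1: 1/1 normal; order 2: 1/11 normal; order 4: 0/5 normal; order 5: 1/1 normal; order 10: 3/3 normal; order 20: 1/1 normal.
Total normal subgroups: 7.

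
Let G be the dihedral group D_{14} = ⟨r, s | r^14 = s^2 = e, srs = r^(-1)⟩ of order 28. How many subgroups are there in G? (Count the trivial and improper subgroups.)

|G| = 28, so by Lagrange every subgroup order divides 28. Divisors: 1, 2, 4, 7, 14, 28.
Subgroups by order — order 1: 1; order 2: 15; order 4: 7; order 7: 1; order 14: 3; order 28: 1.
Total: 1 + 15 + 7 + 1 + 3 + 1 = 28.

28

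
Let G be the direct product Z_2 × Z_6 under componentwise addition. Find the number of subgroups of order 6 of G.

3

|G| = 12 and 6 | 12, so subgroups of order 6 are possible by Lagrange.
The subgroups of order 6 are: {(0,0), (0,1), (0,2), (0,3), (0,4), (0,5)}; {(0,0), (0,2), (0,4), (1,0), (1,2), (1,4)}; {(0,0), (0,2), (0,4), (1,1), (1,3), (1,5)}.
So G has 3 subgroups of order 6.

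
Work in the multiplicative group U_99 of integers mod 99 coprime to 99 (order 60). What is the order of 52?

30

Compute successive powers of 52 mod 99: 52, 31, 28, 70, 76, 91, 79, 49, …; 52^30 ≡ 1 (mod 99).
So |⟨52⟩| = 30.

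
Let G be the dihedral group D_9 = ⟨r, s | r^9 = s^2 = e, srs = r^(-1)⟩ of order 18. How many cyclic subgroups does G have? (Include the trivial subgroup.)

12

Group the elements of G by the cyclic subgroup they generate; each cyclic subgroup of order d accounts for φ(d) elements.
Cyclic subgroups by order — order 1: 1; order 2: 9; order 3: 1; order 9: 1.
Total: 12.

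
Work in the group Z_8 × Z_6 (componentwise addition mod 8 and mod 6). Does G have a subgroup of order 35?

35 does not divide |G| = 48, so by Lagrange no subgroup of order 35 exists.

No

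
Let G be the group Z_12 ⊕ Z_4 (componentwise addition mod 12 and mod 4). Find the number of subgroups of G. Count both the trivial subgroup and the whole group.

30

|G| = 48, so by Lagrange every subgroup order divides 48. Divisors: 1, 2, 3, 4, 6, 8, 12, 16, 24, 48.
Subgroups by order — order 1: 1; order 2: 3; order 3: 1; order 4: 7; order 6: 3; order 8: 3; order 12: 7; order 16: 1; order 24: 3; order 48: 1.
Total: 1 + 3 + 1 + 7 + 3 + 3 + 7 + 1 + 3 + 1 = 30.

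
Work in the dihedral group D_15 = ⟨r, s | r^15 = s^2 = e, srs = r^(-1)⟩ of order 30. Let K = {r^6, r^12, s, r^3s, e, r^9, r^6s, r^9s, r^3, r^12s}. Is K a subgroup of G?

Yes

|K| = 10 divides |G| = 30, consistent with Lagrange.
K contains the identity, every element's inverse is in K, and K is closed under ·: it is a subgroup.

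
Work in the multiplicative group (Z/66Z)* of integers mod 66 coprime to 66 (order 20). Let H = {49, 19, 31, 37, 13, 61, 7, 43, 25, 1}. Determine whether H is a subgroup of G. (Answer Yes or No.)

|H| = 10 divides |G| = 20, consistent with Lagrange.
H contains the identity, every element's inverse is in H, and H is closed under ·: it is a subgroup.
In fact H = ⟨7⟩.

Yes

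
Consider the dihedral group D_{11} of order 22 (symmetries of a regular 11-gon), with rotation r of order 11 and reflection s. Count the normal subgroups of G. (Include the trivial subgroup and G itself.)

G has 14 subgroups. Checking conjugation-invariance by order — order 1: 1/1 normal; order 2: 0/11 normal; order 11: 1/1 normal; order 22: 1/1 normal.
Total normal subgroups: 3.

3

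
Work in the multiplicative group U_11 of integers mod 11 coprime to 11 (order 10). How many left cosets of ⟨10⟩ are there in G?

5

|⟨10⟩| = 2 and |G| = 10.
By Lagrange, [G : H] = |G|/|H| = 10/2 = 5.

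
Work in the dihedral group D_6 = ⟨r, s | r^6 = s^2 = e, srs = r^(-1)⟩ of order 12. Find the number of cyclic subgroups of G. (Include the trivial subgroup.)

10

Each element a generates a cyclic subgroup ⟨a⟩; distinct elements may generate the same one (a cyclic group of order d has φ(d) generators).
Cyclic subgroups by order — order 1: 1; order 2: 7; order 3: 1; order 6: 1.
Total: 10.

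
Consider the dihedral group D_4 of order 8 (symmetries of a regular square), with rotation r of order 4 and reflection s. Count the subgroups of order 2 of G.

|G| = 8 and 2 | 8, so subgroups of order 2 are possible by Lagrange.
The subgroups of order 2 are: {e, r^2}; {e, r^2s}; {e, r^3s}; {e, rs}; … (5 in all).
So G has 5 subgroups of order 2.

5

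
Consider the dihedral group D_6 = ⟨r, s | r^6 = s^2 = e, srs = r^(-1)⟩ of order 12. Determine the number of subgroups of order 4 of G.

3

|G| = 12 and 4 | 12, so subgroups of order 4 are possible by Lagrange.
The subgroups of order 4 are: {e, r^3, r^2s, r^5s}; {e, r^3, s, r^3s}; {e, r^3, rs, r^4s}.
So G has 3 subgroups of order 4.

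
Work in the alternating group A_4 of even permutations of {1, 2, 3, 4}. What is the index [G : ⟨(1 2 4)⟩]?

4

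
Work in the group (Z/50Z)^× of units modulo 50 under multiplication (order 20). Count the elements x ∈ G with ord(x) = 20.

8

The elements of order 20 are: 3, 13, 17, 23, 27, 33, 37, 47.
That's 8.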